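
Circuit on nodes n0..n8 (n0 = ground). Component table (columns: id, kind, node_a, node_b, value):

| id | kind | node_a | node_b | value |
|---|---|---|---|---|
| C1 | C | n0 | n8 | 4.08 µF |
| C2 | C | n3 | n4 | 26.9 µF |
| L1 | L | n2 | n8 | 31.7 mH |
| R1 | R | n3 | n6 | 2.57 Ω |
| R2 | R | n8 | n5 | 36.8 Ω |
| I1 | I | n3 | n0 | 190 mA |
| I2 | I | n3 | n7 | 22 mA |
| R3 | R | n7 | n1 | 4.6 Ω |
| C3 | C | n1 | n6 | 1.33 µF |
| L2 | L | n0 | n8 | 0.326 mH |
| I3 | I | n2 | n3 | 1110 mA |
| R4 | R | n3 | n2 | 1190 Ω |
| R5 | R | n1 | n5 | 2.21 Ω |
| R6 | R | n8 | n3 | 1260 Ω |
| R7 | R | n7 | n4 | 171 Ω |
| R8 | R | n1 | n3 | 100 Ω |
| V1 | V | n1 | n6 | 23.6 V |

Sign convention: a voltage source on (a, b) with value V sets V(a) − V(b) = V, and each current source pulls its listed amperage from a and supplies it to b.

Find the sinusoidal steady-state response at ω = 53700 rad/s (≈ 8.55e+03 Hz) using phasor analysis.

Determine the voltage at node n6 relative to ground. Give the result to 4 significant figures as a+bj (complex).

-15.87-18.51j V

MNA unknowns: 8 node voltages V₁..V_8 plus 1 source current (V1)
C1: Y=0.000+0.2191j on G[0,8]
C2: Y=0.000+1.445j on G[3,4]
L1: Y=0.000-0.0005874j on G[2,8]
R1: Y=0.3891+0.000j on G[3,6]
R2: Y=0.02717+0.000j on G[8,5]
I1: z[3]−=0.19, z[0]+=0.19
I2: z[3]−=0.022, z[7]+=0.022
R3: Y=0.2174+0.000j on G[7,1]
C3: Y=0.000+0.07142j on G[1,6]
L2: Y=0.000-0.05712j on G[0,8]
I3: z[2]−=1.11, z[3]+=1.11
R4: Y=0.0008403+0.000j on G[3,2]
R5: Y=0.4525+0.000j on G[1,5]
R6: Y=0.0007937+0.000j on G[8,3]
R7: Y=0.005848+0.000j on G[7,4]
R8: Y=0.01000+0.000j on G[1,3]
V1: row V1−V6=23.6, i_V1 at 1,6
solve → V1=7.730-18.51j, V2=-887.2-640.0j, V3=-14.52-19.76j, V4=-14.51-19.84j, V5=7.292-17.40j, V6=-15.87-18.51j, V7=7.246-18.55j, V8=0.000+1.173j
aux → i_V1=-0.5259-1.201j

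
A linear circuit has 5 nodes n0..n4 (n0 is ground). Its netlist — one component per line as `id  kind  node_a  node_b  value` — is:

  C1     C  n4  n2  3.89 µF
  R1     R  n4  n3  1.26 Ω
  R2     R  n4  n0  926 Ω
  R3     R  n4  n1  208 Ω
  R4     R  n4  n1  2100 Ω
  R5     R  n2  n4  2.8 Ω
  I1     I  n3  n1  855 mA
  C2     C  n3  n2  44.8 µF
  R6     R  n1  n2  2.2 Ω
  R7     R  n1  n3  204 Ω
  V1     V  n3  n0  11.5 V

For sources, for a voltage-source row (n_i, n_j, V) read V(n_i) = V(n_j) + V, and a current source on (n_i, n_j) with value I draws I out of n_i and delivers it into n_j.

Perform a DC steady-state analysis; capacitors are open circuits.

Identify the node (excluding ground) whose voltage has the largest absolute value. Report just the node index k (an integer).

Element admittances at DC:
  Y(C1) = 0.000 S between n4,n2
  Y(R1) = 0.7937 S between n4,n3
  Y(R2) = 0.001080 S between n4,n0
  Y(R3) = 0.004808 S between n4,n1
  Y(R4) = 0.0004762 S between n4,n1
  Y(R5) = 0.3571 S between n2,n4
  I1: injects 0.855 A into n1 (from n3)
  Y(C2) = 0.000 S between n3,n2
  Y(R6) = 0.4545 S between n1,n2
  Y(R7) = 0.004902 S between n1,n3
  V1: constraint V(n3)−V(n0) = 11.5
Assemble and solve the 5×5 MNA system:
  V(n1)=16.57  V(n2)=14.79  V(n3)=11.50  V(n4)=12.53
  i(V1)=-0.01353

1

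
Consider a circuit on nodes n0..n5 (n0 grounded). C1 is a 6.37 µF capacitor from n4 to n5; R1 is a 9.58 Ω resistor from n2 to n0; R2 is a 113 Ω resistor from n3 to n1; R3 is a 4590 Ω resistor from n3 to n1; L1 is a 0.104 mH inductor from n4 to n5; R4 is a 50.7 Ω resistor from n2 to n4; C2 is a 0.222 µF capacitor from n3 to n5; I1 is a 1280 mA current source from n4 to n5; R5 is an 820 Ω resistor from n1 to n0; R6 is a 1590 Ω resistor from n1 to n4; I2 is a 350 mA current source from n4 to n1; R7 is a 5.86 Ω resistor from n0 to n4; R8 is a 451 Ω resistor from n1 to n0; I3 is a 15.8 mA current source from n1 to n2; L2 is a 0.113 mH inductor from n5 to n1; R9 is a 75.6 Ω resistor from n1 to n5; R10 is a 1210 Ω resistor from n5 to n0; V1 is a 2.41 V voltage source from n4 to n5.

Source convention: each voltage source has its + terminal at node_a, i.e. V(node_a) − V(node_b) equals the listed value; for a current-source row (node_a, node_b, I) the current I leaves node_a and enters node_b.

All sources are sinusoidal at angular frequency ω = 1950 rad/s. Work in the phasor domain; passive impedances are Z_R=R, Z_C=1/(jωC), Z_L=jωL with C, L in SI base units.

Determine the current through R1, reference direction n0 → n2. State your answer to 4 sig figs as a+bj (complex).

Apply KCL at each of the 5 non-ground nodes and solve the resulting linear system.
Node n1: branches {R2, R3, R5, R6, I2, R8, I3, L2, R9} → V_1 = -2.425+0.07446j
Node n2: branches {R1, R4, I3} → V_2 = 0.1248-0.0002162j
Node n3: branches {R2, R3, C2} → V_3 = -2.422+0.07427j
Node n4: branches {C1, L1, R4, I1, R6, I2, R7, V1} → V_4 = -0.01575-0.001361j
Node n5: branches {C1, L1, C2, I1, L2, R9, R10, V1} → V_5 = -2.426-0.001361j
Source currents: i(V1)=-1.626+11.85j

-0.01303+2.257e-05j A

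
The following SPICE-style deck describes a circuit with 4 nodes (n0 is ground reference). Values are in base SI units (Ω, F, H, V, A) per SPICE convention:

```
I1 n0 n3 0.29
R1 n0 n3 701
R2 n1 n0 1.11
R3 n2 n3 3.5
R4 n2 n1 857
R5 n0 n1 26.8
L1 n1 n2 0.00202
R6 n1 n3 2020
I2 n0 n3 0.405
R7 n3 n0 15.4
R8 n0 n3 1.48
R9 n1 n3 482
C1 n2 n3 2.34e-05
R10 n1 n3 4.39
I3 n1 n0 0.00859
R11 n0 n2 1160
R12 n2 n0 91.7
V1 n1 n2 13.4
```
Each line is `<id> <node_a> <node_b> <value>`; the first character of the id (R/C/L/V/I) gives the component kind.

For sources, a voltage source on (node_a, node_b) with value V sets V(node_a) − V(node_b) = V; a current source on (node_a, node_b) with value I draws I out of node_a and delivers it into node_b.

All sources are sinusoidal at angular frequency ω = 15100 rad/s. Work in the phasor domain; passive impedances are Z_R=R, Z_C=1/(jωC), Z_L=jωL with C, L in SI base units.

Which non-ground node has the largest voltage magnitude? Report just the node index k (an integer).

MNA unknowns: 3 node voltages V₁..V_3 plus 1 source current (V1)
I1: z[0]−=0.29, z[3]+=0.29
R1: Y=0.001427+0.000j on G[0,3]
R2: Y=0.9009+0.000j on G[1,0]
R3: Y=0.2857+0.000j on G[2,3]
R4: Y=0.001167+0.000j on G[2,1]
R5: Y=0.03731+0.000j on G[0,1]
L1: Y=0.000-0.03278j on G[1,2]
R6: Y=0.0004950+0.000j on G[1,3]
I2: z[0]−=0.405, z[3]+=0.405
R7: Y=0.06494+0.000j on G[3,0]
R8: Y=0.6757+0.000j on G[0,3]
R9: Y=0.002075+0.000j on G[1,3]
C1: Y=0.000+0.3533j on G[2,3]
R10: Y=0.2278+0.000j on G[1,3]
I3: z[1]−=0.00859, z[0]+=0.00859
R11: Y=0.0008621+0.000j on G[0,2]
R12: Y=0.01091+0.000j on G[2,0]
V1: row V1−V2=13.4, i_V1 at 1,2
solve → V1=2.677+1.401j, V2=-10.72+1.401j, V3=-2.290-1.794j
aux → i_V1=-3.680-1.611j

2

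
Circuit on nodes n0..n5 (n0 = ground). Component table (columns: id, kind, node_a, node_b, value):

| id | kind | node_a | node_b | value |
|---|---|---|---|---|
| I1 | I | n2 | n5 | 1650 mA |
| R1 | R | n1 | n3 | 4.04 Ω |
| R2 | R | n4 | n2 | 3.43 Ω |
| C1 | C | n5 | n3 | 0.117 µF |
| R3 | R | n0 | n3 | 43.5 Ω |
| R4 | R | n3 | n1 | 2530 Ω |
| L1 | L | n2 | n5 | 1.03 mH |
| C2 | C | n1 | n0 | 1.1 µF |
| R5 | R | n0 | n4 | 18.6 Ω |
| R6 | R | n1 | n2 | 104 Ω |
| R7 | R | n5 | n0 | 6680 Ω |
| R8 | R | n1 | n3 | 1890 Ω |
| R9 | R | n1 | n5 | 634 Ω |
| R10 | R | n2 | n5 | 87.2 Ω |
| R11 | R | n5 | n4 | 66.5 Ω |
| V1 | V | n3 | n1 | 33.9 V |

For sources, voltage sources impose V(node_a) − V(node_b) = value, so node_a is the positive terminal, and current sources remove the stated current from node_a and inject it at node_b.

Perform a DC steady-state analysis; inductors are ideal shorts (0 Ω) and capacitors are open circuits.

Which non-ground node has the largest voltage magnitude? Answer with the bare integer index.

MNA unknowns: 5 node voltages V₁..V_5 plus 2 source currents (L1, V1)
I1: z[2]−=1.65, z[5]+=1.65
R1: Y=0.2475 on G[1,3]
R2: Y=0.2915 on G[4,2]
C1: Y=0.000 on G[5,3]
R3: Y=0.02299 on G[0,3]
R4: Y=0.0003953 on G[3,1]
L1: row V2−V5=0, i_L1 at 2,5
C2: Y=0.000 on G[1,0]
R5: Y=0.05376 on G[0,4]
R6: Y=0.009615 on G[1,2]
R7: Y=0.0001497 on G[5,0]
R8: Y=0.0005291 on G[1,3]
R9: Y=0.001577 on G[1,5]
R10: Y=0.01147 on G[2,5]
R11: Y=0.01504 on G[5,4]
V1: row V3−V1=33.9, i_V1 at 3,1
solve → V1=-24.36, V2=-4.777, V3=9.536, V4=-4.064, V5=-4.777
aux → i_L1=-1.631, i_V1=-8.642

1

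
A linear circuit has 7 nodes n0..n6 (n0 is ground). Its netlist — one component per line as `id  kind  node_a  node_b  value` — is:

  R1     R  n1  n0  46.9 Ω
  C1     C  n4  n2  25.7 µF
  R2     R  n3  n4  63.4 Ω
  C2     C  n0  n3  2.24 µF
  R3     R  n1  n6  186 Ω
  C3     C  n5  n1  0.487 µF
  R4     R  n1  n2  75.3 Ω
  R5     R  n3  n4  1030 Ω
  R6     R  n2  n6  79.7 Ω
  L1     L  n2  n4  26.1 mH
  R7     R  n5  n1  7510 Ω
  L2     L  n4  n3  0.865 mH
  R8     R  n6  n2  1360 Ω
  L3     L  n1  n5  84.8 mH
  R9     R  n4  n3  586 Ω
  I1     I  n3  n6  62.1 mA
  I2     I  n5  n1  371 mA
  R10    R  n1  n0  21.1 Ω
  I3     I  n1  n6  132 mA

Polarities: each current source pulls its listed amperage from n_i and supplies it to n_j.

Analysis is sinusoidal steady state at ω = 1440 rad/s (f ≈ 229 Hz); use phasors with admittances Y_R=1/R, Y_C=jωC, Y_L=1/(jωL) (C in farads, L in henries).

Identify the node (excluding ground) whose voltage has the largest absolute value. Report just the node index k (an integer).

MNA unknowns: 6 node voltages V₁..V_6
R1: Y=0.02132+0.000j on G[1,0]
C1: Y=0.000+0.03701j on G[4,2]
R2: Y=0.01577+0.000j on G[3,4]
C2: Y=0.000+0.003226j on G[0,3]
R3: Y=0.005376+0.000j on G[1,6]
C3: Y=0.000+0.0007013j on G[5,1]
R4: Y=0.01328+0.000j on G[1,2]
R5: Y=0.0009709+0.000j on G[3,4]
R6: Y=0.01255+0.000j on G[2,6]
L1: Y=0.000-0.02661j on G[2,4]
R7: Y=0.0001332+0.000j on G[5,1]
L2: Y=0.000-0.8028j on G[4,3]
R8: Y=0.0007353+0.000j on G[6,2]
L3: Y=0.000-0.008189j on G[1,5]
R9: Y=0.001706+0.000j on G[4,3]
I1: z[3]−=0.0621, z[6]+=0.0621
I2: z[5]−=0.371, z[1]+=0.371
R10: Y=0.04739+0.000j on G[1,0]
I3: z[1]−=0.132, z[6]+=0.132
solve → V1=0.1772-0.1917j, V2=5.336-0.9618j, V3=4.084+3.775j, V4=4.069+3.838j, V5=-0.7036-49.72j, V6=14.25-0.7399j

5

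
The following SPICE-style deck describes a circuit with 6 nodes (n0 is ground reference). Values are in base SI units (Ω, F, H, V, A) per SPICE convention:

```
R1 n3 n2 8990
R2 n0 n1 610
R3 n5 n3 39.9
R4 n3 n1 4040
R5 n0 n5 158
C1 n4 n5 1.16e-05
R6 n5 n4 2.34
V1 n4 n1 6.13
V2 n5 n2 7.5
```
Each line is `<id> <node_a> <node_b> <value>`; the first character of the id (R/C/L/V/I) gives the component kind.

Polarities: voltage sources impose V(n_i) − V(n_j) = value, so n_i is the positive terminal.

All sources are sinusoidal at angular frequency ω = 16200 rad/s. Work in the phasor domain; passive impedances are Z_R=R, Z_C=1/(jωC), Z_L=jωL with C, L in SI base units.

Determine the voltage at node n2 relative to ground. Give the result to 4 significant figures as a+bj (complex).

-6.243+0.001671j V

Element admittances at ω=16200 rad/s:
  Y(R1) = 0.0001112+0.000j S between n3,n2
  Y(R2) = 0.001639+0.000j S between n0,n1
  Y(R3) = 0.02506+0.000j S between n5,n3
  Y(R4) = 0.0002475+0.000j S between n3,n1
  Y(R5) = 0.006329+0.000j S between n0,n5
  Y(C1) = 0.000+0.1879j S between n4,n5
  Y(R6) = 0.4274+0.000j S between n5,n4
  V1: constraint V(n4)−V(n1) = 6.13
  V2: constraint V(n5)−V(n2) = 7.5
Assemble and solve the 7×7 MNA system:
  V(n1)=-4.854-0.006451j  V(n2)=-6.243+0.001671j  V(n3)=1.165+0.001592j  V(n4)=1.276-0.006451j  V(n5)=1.257+0.001671j
  i(V1)=-0.009448-1.257e-05j  i(V2)=-0.0008240+8.796e-09j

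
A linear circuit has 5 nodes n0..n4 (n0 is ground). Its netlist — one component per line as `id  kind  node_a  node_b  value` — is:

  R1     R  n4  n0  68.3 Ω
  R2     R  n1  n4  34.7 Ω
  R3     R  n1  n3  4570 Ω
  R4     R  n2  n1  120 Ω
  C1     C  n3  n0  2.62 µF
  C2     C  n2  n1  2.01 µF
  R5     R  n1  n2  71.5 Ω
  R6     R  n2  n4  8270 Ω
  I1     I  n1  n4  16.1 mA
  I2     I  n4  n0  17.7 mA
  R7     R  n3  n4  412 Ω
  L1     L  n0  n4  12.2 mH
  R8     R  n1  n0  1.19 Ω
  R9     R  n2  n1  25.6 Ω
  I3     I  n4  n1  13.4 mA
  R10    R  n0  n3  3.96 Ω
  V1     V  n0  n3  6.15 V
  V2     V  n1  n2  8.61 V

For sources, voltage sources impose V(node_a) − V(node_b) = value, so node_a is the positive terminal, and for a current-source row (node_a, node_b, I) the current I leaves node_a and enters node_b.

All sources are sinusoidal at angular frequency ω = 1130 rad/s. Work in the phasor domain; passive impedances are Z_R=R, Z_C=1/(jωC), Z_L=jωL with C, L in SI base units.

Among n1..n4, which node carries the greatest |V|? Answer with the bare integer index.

2

MNA unknowns: 4 node voltages V₁..V_4 plus 2 source currents (V1, V2)
R1: Y=0.01464+0.000j on G[4,0]
R2: Y=0.02882+0.000j on G[1,4]
R3: Y=0.0002188+0.000j on G[1,3]
R4: Y=0.008333+0.000j on G[2,1]
C1: Y=0.000+0.002961j on G[3,0]
C2: Y=0.000+0.002271j on G[2,1]
R5: Y=0.01399+0.000j on G[1,2]
R6: Y=0.0001209+0.000j on G[2,4]
I1: z[1]−=0.0161, z[4]+=0.0161
I2: z[4]−=0.0177, z[0]+=0.0177
R7: Y=0.002427+0.000j on G[3,4]
L1: Y=0.000-0.07254j on G[0,4]
R8: Y=0.8403+0.000j on G[1,0]
R9: Y=0.03906+0.000j on G[2,1]
I3: z[4]−=0.0134, z[1]+=0.0134
R10: Y=0.2525+0.000j on G[0,3]
V1: row V0−V3=6.15, i_V1 at 0,3
V2: row V1−V2=8.61, i_V2 at 1,2
solve → V1=-0.009844-0.01029j, V2=-8.620-0.01029j, V3=-6.150+0.000j, V4=-0.1920-0.3091j
aux → i_V1=-1.569-0.01746j, i_V2=-0.5295-0.01952j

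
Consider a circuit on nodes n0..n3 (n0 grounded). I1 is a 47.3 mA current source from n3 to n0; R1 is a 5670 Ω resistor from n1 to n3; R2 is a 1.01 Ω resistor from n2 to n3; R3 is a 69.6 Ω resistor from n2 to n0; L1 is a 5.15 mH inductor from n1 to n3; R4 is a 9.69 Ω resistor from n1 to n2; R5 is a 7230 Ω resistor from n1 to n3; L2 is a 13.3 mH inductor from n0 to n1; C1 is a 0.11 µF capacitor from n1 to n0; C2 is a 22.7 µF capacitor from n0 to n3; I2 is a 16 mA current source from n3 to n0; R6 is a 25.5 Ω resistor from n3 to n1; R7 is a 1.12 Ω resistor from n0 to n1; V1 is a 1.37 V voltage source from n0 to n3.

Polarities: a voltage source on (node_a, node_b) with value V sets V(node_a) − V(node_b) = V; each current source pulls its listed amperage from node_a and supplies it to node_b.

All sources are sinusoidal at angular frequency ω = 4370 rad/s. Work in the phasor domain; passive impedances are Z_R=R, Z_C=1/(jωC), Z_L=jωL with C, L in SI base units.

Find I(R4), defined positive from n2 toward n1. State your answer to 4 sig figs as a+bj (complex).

-0.1096-0.004555j A

Apply KCL at each of the 3 non-ground nodes and solve the resulting linear system.
Node n1: branches {R1, L1, R4, R5, L2, C1, R6, R7} → V_1 = -0.1789+0.04867j
Node n2: branches {R2, R3, R4} → V_2 = -1.241+0.004535j
Node n3: branches {I1, R1, R2, L1, R5, C2, I2, R6, V1} → V_3 = -1.370+0.000j
Source currents: i(V1)=-0.1134-0.08939j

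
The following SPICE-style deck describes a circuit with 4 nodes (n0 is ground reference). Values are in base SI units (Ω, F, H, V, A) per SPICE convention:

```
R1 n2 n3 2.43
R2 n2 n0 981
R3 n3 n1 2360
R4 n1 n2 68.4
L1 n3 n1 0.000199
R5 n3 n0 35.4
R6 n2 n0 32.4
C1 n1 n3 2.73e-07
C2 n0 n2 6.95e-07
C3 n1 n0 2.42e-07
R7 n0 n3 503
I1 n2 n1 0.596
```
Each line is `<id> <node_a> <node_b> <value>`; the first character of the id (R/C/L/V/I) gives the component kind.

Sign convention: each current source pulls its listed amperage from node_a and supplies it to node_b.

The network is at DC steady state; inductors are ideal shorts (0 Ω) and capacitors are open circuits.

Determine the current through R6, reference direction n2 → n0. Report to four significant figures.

-0.02027 A

Element admittances at DC:
  Y(R1) = 0.4115 S between n2,n3
  Y(R2) = 0.001019 S between n2,n0
  Y(R3) = 0.0004237 S between n3,n1
  Y(R4) = 0.01462 S between n1,n2
  L1: short n3↔n1 (DC inductor)
  Y(R5) = 0.02825 S between n3,n0
  Y(R6) = 0.03086 S between n2,n0
  Y(C1) = 0.000 S between n1,n3
  Y(C2) = 0.000 S between n0,n2
  Y(C3) = 0.000 S between n1,n0
  Y(R7) = 0.001988 S between n0,n3
  I1: injects 0.596 A into n1 (from n2)
Assemble and solve the 4×4 MNA system:
  V(n1)=0.6926  V(n2)=-0.6568  V(n3)=0.6926
  i(L1)=-0.5763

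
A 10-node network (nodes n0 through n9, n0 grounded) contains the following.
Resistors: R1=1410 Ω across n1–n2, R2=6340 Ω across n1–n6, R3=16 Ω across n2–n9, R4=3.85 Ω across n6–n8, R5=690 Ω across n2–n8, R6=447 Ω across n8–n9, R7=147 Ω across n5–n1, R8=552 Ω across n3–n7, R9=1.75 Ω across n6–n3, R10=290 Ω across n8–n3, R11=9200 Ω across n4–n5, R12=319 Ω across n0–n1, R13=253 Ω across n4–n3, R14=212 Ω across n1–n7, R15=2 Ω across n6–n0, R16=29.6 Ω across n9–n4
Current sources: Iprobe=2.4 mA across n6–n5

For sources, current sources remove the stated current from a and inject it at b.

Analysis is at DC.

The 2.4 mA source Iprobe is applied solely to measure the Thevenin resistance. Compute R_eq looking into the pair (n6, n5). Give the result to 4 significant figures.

R_eq = 327.8 Ω

Apply KCL at each of the 9 non-ground nodes and solve the resulting linear system.
Node n1: branches {R1, R2, R7, R12, R14} → V_1 = 0.4429
Node n2: branches {R1, R3, R5} → V_2 = 0.04945
Node n3: branches {R8, R9, R10, R13} → V_3 = -0.001453
Node n4: branches {R11, R13, R16} → V_4 = 0.04332
Node n5: branches {R7, R11, Iprobe} → V_5 = 0.7839
Node n6: branches {R2, R4, R9, R15, Iprobe} → V_6 = -0.002777
Node n7: branches {R8, R14} → V_7 = 0.3196
Node n8: branches {R4, R5, R6, R10} → V_8 = -0.002066
Node n9: branches {R3, R6, R16} → V_9 = 0.04618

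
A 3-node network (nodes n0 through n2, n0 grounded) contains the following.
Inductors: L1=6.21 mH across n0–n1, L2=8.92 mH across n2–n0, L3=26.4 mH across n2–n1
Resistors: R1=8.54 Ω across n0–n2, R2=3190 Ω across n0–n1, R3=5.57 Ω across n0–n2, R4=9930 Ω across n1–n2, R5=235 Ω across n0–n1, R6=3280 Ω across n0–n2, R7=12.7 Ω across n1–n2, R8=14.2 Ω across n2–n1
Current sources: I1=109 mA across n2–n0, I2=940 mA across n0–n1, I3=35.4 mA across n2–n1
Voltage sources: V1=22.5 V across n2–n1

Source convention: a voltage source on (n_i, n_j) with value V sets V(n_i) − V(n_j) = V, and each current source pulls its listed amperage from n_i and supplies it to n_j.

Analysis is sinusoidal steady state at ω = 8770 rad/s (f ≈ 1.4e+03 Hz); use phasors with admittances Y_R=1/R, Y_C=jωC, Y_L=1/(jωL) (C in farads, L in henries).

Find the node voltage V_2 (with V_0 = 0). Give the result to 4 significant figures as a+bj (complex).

MNA unknowns: 2 node voltages V₁..V_2 plus 1 source current (V1)
L1: Y=0.000-0.01836j on G[0,1]
R1: Y=0.1171+0.000j on G[0,2]
L2: Y=0.000-0.01278j on G[2,0]
R2: Y=0.0003135+0.000j on G[0,1]
I1: z[2]−=0.109, z[0]+=0.109
R3: Y=0.1795+0.000j on G[0,2]
R4: Y=0.0001007+0.000j on G[1,2]
L3: Y=0.000-0.004319j on G[2,1]
R5: Y=0.004255+0.000j on G[0,1]
R6: Y=0.0003049+0.000j on G[0,2]
I2: z[0]−=0.94, z[1]+=0.94
I3: z[2]−=0.0354, z[1]+=0.0354
R7: Y=0.07874+0.000j on G[1,2]
R8: Y=0.07042+0.000j on G[2,1]
V1: row V2−V1=22.5, i_V1 at 2,1
solve → V1=-19.30-1.039j, V2=3.204-1.039j
aux → i_V1=-4.441+0.4467j

3.204-1.039j V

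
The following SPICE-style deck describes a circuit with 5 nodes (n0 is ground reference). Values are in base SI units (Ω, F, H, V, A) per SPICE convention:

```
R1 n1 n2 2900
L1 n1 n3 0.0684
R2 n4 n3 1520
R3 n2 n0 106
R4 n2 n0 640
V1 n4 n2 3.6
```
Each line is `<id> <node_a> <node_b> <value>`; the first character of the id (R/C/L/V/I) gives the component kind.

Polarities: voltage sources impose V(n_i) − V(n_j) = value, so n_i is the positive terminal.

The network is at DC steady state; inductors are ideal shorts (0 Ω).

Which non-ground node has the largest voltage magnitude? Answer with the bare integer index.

Apply KCL at each of the 4 non-ground nodes and solve the resulting linear system.
Node n1: branches {R1, L1} → V_1 = 2.362
Node n2: branches {R1, R3, R4, V1} → V_2 = 0.000
Node n3: branches {L1, R2} → V_3 = 2.362
Node n4: branches {R2, V1} → V_4 = 3.600
Source currents: i(L1)=-0.0008145, i(V1)=-0.0008145

4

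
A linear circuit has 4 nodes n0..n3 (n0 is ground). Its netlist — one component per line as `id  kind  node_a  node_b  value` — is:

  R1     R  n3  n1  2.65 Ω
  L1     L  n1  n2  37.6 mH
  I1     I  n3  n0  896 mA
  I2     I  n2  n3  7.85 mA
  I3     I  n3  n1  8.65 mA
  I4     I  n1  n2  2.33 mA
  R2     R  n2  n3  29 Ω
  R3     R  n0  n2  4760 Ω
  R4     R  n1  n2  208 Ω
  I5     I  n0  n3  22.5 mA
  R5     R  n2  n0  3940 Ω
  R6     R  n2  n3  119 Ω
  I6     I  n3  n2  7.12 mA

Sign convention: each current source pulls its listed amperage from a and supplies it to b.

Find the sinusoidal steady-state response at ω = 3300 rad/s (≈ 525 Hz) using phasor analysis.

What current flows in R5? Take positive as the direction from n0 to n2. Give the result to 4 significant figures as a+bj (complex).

0.4779+0.000j A

MNA unknowns: 3 node voltages V₁..V_3
R1: Y=0.3774+0.000j on G[3,1]
L1: Y=0.000-0.008059j on G[1,2]
I1: z[3]−=0.896, z[0]+=0.896
I2: z[2]−=0.00785, z[3]+=0.00785
I3: z[3]−=0.00865, z[1]+=0.00865
I4: z[1]−=0.00233, z[2]+=0.00233
R2: Y=0.03448+0.000j on G[2,3]
R3: Y=0.0002101+0.000j on G[0,2]
R4: Y=0.004808+0.000j on G[1,2]
I5: z[0]−=0.0225, z[3]+=0.0225
R5: Y=0.0002538+0.000j on G[2,0]
R6: Y=0.008403+0.000j on G[2,3]
I6: z[3]−=0.00712, z[2]+=0.00712
solve → V1=-1901-3.259j, V2=-1883+0.000j, V3=-1901-2.927j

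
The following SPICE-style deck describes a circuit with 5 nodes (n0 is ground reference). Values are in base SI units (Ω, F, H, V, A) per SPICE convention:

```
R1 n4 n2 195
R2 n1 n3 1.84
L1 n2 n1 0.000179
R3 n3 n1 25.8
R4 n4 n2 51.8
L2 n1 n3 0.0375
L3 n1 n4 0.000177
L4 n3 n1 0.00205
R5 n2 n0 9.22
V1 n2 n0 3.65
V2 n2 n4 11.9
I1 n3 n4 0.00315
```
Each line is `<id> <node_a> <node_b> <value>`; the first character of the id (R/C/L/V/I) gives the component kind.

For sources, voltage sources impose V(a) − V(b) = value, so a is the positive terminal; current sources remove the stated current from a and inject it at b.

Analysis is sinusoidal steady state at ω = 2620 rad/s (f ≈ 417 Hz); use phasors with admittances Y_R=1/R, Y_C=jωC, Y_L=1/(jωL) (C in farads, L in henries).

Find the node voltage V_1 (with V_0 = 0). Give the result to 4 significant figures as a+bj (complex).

-2.333-0.0007345j V

MNA unknowns: 4 node voltages V₁..V_4 plus 2 source currents (V1, V2)
R1: Y=0.005128+0.000j on G[4,2]
R2: Y=0.5435+0.000j on G[1,3]
L1: Y=0.000-2.132j on G[2,1]
R3: Y=0.03876+0.000j on G[3,1]
R4: Y=0.01931+0.000j on G[4,2]
L2: Y=0.000-0.01018j on G[1,3]
L3: Y=0.000-2.156j on G[1,4]
L4: Y=0.000-0.1862j on G[3,1]
R5: Y=0.1085+0.000j on G[2,0]
V1: row V2−V0=3.65, i_V1 at 2,0
V2: row V2−V4=11.9, i_V2 at 2,4
I1: z[3]−=0.00315, z[4]+=0.00315
solve → V1=-2.333-0.0007345j, V2=3.650+0.000j, V3=-2.338-0.002373j, V4=-8.250+0.000j
aux → i_V1=-0.3959+0.000j, i_V2=-0.2923+12.76j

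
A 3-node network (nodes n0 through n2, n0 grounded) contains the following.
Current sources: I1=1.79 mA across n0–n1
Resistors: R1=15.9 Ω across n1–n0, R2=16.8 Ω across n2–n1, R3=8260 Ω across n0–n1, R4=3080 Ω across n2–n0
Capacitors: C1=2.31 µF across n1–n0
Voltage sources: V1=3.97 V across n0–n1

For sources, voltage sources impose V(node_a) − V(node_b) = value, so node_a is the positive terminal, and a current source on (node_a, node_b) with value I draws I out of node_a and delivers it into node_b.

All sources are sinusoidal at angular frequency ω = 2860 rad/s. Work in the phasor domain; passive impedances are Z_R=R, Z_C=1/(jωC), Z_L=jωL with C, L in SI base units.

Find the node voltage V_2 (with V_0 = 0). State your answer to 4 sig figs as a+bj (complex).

Element admittances at ω=2860 rad/s:
  I1: injects 0.00179 A into n1 (from n0)
  Y(R1) = 0.06289+0.000j S between n1,n0
  Y(R2) = 0.05952+0.000j S between n2,n1
  Y(R3) = 0.0001211+0.000j S between n0,n1
  Y(C1) = 0.000+0.006607j S between n1,n0
  Y(R4) = 0.0003247+0.000j S between n2,n0
  V1: constraint V(n0)−V(n1) = 3.97
Assemble and solve the 3×3 MNA system:
  V(n1)=-3.970+0.000j  V(n2)=-3.948+0.000j
  i(V1)=-0.2532-0.02623j

-3.948+0.000j V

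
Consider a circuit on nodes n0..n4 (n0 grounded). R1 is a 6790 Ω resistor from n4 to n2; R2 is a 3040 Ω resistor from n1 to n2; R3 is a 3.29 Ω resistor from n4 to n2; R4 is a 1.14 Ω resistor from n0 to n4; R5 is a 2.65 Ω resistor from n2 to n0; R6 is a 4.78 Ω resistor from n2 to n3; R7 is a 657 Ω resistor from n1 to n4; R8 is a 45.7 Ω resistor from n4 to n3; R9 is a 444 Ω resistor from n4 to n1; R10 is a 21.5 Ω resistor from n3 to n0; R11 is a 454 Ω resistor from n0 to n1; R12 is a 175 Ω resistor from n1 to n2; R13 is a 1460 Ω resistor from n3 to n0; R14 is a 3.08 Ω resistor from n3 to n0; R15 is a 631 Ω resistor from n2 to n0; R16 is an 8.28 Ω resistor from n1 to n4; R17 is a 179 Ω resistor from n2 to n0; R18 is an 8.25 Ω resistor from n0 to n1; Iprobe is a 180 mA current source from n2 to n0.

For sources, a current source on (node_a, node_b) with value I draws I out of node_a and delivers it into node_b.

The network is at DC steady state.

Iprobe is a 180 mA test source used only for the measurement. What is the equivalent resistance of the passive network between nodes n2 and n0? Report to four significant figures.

R_eq = 1.328 Ω

Element admittances at DC:
  Y(R1) = 0.0001473 S between n4,n2
  Y(R2) = 0.0003289 S between n1,n2
  Y(R3) = 0.3040 S between n4,n2
  Y(R4) = 0.8772 S between n0,n4
  Y(R5) = 0.3774 S between n2,n0
  Y(R6) = 0.2092 S between n2,n3
  Y(R7) = 0.001522 S between n1,n4
  Y(R8) = 0.02188 S between n4,n3
  Y(R9) = 0.002252 S between n4,n1
  Y(R10) = 0.04651 S between n3,n0
  Y(R11) = 0.002203 S between n0,n1
  Y(R12) = 0.005714 S between n1,n2
  Y(R13) = 0.0006849 S between n3,n0
  Y(R14) = 0.3247 S between n3,n0
  Y(R15) = 0.001585 S between n2,n0
  Y(R16) = 0.1208 S between n1,n4
  Y(R17) = 0.005587 S between n2,n0
  Y(R18) = 0.1212 S between n0,n1
  Iprobe: injects 0.18 A into n0 (from n2)
Assemble and solve the 4×4 MNA system:
  V(n1)=-0.03483  V(n2)=-0.2391  V(n3)=-0.08510  V(n4)=-0.05942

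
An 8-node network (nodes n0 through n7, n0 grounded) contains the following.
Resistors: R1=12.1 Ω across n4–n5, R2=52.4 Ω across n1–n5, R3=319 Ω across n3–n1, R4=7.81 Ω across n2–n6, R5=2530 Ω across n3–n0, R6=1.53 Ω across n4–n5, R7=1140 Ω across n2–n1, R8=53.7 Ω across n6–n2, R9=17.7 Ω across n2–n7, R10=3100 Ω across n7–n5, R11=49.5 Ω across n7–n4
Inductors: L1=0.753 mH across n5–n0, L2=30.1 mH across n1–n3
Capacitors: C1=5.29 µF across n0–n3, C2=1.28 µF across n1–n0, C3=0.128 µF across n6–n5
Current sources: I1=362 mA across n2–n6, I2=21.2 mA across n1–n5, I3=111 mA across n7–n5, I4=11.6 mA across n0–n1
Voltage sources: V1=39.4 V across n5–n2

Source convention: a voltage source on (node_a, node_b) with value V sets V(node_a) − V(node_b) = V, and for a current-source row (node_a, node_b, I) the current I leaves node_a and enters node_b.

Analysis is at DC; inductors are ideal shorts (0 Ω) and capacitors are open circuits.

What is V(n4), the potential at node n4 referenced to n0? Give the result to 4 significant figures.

-0.8160 V

Element admittances at DC:
  Y(R1) = 0.08264 S between n4,n5
  L1: short n5↔n0 (DC inductor)
  Y(C1) = 0.000 S between n0,n3
  Y(R2) = 0.01908 S between n1,n5
  Y(C2) = 0.000 S between n1,n0
  I1: injects 0.362 A into n6 (from n2)
  I2: injects 0.0212 A into n5 (from n1)
  Y(R3) = 0.003135 S between n3,n1
  Y(R4) = 0.1280 S between n2,n6
  L2: short n1↔n3 (DC inductor)
  I3: injects 0.111 A into n5 (from n7)
  Y(R5) = 0.0003953 S between n3,n0
  Y(R6) = 0.6536 S between n4,n5
  Y(R7) = 0.0008772 S between n2,n1
  Y(C3) = 0.000 S between n6,n5
  Y(R8) = 0.01862 S between n6,n2
  I4: injects 0.0116 A into n1 (from n0)
  Y(R9) = 0.05650 S between n2,n7
  Y(R10) = 0.0003226 S between n7,n5
  Y(R11) = 0.02020 S between n7,n4
  V1: constraint V(n5)−V(n2) = 39.4
Assemble and solve the 10×10 MNA system:
  V(n1)=-2.169  V(n2)=-39.40  V(n3)=-2.169  V(n4)=-0.8160  V(n5)=0.000  V(n6)=-36.93  V(n7)=-30.56
  i(L1)=0.01246  i(L2)=-0.0008575  i(V1)=-0.5323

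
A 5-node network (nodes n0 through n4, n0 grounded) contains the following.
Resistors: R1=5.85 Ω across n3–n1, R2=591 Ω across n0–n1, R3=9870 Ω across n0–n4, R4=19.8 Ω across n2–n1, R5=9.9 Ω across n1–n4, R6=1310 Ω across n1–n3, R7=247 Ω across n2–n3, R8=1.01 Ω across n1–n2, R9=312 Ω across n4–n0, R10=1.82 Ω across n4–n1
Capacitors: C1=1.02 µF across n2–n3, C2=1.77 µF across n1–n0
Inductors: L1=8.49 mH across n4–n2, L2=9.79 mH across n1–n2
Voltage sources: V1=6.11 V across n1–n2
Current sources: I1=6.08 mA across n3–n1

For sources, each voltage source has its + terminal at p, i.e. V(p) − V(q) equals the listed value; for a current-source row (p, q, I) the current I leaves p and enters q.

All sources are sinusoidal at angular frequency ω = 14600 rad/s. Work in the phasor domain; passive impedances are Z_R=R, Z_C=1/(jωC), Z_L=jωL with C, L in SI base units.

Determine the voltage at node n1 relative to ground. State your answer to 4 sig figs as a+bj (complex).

-0.009278-0.001908j V

Apply KCL at each of the 4 non-ground nodes and solve the resulting linear system.
Node n1: branches {R1, R2, C2, R4, R5, R6, L2, R8, R10, V1, I1} → V_1 = -0.009278-0.001908j
Node n2: branches {C1, R4, L1, L2, R7, R8, V1} → V_2 = -6.119-0.001908j
Node n3: branches {R1, C1, R6, R7, I1} → V_3 = -0.2269-0.5012j
Node n4: branches {R3, R5, L1, R9, R10} → V_4 = -0.01016+0.07349j
Source currents: i(V1)=-6.390+0.006305j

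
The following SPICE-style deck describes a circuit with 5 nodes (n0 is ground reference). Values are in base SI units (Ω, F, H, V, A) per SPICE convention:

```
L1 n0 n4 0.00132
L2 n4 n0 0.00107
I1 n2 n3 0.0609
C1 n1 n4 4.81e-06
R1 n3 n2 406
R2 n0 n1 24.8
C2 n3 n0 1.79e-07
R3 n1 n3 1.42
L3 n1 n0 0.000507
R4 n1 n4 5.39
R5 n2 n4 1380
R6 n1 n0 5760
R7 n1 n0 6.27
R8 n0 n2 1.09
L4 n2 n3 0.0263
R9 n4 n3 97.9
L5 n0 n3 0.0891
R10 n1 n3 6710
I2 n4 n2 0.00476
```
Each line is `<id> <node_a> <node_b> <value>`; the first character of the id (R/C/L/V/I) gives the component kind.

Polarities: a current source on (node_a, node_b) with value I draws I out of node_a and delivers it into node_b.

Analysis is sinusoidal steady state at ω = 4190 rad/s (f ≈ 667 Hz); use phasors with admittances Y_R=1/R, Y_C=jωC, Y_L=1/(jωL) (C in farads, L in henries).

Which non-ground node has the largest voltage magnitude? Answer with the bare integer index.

3

MNA unknowns: 4 node voltages V₁..V_4
L1: Y=0.000-0.1808j on G[0,4]
L2: Y=0.000-0.2230j on G[4,0]
I1: z[2]−=0.0609, z[3]+=0.0609
C1: Y=0.000+0.02015j on G[1,4]
R1: Y=0.002463+0.000j on G[3,2]
R2: Y=0.04032+0.000j on G[0,1]
C2: Y=0.000+0.0007500j on G[3,0]
R3: Y=0.7042+0.000j on G[1,3]
L3: Y=0.000-0.4707j on G[1,0]
R4: Y=0.1855+0.000j on G[1,4]
R5: Y=0.0007246+0.000j on G[2,4]
R6: Y=0.0001736+0.000j on G[1,0]
R7: Y=0.1595+0.000j on G[1,0]
R8: Y=0.9174+0.000j on G[0,2]
L4: Y=0.000-0.009075j on G[2,3]
R9: Y=0.01021+0.000j on G[4,3]
L5: Y=0.000-0.002679j on G[0,3]
R10: Y=0.0001490+0.000j on G[1,3]
I2: z[4]−=0.00476, z[2]+=0.00476
solve → V1=0.05046+0.07318j, V2=-0.05989-0.001678j, V3=0.1327+0.07504j, V4=-0.02702+0.02541j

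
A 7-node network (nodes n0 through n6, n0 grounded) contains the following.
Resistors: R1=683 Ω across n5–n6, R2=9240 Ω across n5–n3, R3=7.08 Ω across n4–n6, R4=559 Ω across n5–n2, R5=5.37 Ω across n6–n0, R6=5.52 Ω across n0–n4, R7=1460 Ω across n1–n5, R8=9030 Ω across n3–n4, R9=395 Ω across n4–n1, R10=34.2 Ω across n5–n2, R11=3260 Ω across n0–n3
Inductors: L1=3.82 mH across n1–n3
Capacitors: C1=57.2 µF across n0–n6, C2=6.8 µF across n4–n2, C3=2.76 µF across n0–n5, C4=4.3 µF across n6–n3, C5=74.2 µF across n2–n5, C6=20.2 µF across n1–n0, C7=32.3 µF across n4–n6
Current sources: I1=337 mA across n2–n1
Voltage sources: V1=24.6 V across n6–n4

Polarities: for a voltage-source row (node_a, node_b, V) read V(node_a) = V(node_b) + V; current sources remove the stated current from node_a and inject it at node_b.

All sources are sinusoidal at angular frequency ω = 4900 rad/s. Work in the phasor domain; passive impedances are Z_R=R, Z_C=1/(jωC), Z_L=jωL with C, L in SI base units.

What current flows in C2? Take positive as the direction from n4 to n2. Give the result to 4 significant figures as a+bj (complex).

0.2656-0.1527j A

MNA unknowns: 6 node voltages V₁..V_6 plus 1 source current (V1)
R1: Y=0.001464+0.000j on G[5,6]
L1: Y=0.000-0.05342j on G[1,3]
R2: Y=0.0001082+0.000j on G[5,3]
R3: Y=0.1412+0.000j on G[4,6]
R4: Y=0.001789+0.000j on G[5,2]
C1: Y=0.000+0.2803j on G[0,6]
R5: Y=0.1862+0.000j on G[6,0]
C2: Y=0.000+0.03332j on G[4,2]
R6: Y=0.1812+0.000j on G[0,4]
R7: Y=0.0006849+0.000j on G[1,5]
I1: z[2]−=0.337, z[1]+=0.337
C3: Y=0.000+0.01352j on G[0,5]
R8: Y=0.0001107+0.000j on G[3,4]
C4: Y=0.000+0.02107j on G[6,3]
C5: Y=0.000+0.3636j on G[2,5]
C6: Y=0.000+0.09898j on G[1,0]
R9: Y=0.002532+0.000j on G[4,1]
R10: Y=0.02924+0.000j on G[5,2]
C7: Y=0.000+0.1583j on G[4,6]
R11: Y=0.0003067+0.000j on G[0,3]
V1: row V6−V4=24.6, i_V1 at 6,4
solve → V1=1.852-3.471j, V2=-12.90+2.506j, V3=-1.599-2.248j, V4=-17.49-5.465j, V5=-12.47+2.347j, V6=7.114-5.465j
aux → i_V1=-6.428-5.042j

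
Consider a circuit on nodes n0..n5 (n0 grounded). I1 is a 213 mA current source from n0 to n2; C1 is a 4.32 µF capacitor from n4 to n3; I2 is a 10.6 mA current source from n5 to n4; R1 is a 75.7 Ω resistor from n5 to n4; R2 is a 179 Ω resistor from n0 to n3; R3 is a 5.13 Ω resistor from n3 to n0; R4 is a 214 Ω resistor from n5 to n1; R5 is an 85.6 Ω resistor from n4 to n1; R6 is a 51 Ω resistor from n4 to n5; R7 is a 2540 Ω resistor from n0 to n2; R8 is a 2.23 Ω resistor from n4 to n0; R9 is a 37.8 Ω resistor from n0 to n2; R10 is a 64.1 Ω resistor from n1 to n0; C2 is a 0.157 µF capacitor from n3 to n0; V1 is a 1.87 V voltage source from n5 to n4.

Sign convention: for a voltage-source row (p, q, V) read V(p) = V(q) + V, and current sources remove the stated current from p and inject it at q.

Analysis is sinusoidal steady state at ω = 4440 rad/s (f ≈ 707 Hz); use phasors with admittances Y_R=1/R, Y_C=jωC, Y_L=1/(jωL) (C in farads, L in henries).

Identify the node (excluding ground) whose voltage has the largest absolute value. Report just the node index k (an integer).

2

Element admittances at ω=4440 rad/s:
  I1: injects 0.213 A into n2 (from n0)
  Y(C1) = 0.000+0.01918j S between n4,n3
  I2: injects 0.0106 A into n4 (from n5)
  Y(R1) = 0.01321+0.000j S between n5,n4
  Y(R2) = 0.005587+0.000j S between n0,n3
  Y(R3) = 0.1949+0.000j S between n3,n0
  Y(R4) = 0.004673+0.000j S between n5,n1
  Y(R5) = 0.01168+0.000j S between n4,n1
  Y(R6) = 0.01961+0.000j S between n4,n5
  Y(R7) = 0.0003937+0.000j S between n0,n2
  Y(R8) = 0.4484+0.000j S between n4,n0
  Y(R9) = 0.02646+0.000j S between n0,n2
  Y(R10) = 0.01560+0.000j S between n1,n0
  Y(C2) = 0.000+0.0006971j S between n3,n0
  V1: constraint V(n5)−V(n4) = 1.87
Assemble and solve the 6×6 MNA system:
  V(n1)=0.2687+0.0001972j  V(n2)=7.933+0.000j  V(n3)=-0.0001238-0.0008767j  V(n4)=-0.009294+0.0003854j  V(n5)=1.861+0.0003854j
  i(V1)=-0.07941-8.791e-07j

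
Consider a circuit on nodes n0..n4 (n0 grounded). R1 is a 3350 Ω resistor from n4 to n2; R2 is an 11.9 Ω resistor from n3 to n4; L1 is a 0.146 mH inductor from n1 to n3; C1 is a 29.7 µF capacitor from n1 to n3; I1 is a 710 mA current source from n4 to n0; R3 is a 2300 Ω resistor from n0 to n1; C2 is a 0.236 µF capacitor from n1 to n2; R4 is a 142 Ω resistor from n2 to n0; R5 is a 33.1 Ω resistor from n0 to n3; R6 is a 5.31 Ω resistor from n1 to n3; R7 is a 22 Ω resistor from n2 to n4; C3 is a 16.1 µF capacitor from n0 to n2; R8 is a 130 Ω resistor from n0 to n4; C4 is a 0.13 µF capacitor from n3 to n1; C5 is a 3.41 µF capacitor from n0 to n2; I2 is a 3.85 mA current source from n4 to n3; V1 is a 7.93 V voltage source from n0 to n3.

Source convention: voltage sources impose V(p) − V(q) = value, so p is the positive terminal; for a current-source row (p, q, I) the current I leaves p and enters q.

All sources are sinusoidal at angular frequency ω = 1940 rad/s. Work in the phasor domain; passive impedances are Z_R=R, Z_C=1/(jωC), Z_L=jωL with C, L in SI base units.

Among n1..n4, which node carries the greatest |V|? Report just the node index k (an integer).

4

Apply KCL at each of the 4 non-ground nodes and solve the resulting linear system.
Node n1: branches {L1, C1, R3, C2, R6, C4} → V_1 = -7.930+0.0002062j
Node n2: branches {R1, C2, R4, R7, C3, C5} → V_2 = -6.043+6.065j
Node n3: branches {R2, L1, C1, R5, R6, C4, I2, V1} → V_3 = -7.930+0.000j
Node n4: branches {R1, R2, I1, R7, R8, I2} → V_4 = -12.05+2.018j
Source currents: i(V1)=0.1022-0.1705j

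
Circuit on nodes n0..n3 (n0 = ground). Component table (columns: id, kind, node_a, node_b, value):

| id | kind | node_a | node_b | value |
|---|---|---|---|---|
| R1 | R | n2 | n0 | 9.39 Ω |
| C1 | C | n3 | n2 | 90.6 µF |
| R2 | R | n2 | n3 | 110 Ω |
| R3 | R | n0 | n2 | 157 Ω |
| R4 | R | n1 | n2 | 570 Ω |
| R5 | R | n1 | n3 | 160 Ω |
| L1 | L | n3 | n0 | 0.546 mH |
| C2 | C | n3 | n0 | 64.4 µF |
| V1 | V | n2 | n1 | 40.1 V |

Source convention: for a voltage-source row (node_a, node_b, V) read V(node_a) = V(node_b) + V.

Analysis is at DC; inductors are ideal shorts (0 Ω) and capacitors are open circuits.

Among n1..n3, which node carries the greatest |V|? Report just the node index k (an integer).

1

Apply KCL at each of the 3 non-ground nodes and solve the resulting linear system.
Node n1: branches {R4, R5, V1} → V_1 = -38.15
Node n2: branches {R1, C1, R2, R3, R4, V1} → V_2 = 1.955
Node n3: branches {C1, R2, R5, L1, C2} → V_3 = 0.000
Source currents: i(L1)=-0.2206, i(V1)=-0.3088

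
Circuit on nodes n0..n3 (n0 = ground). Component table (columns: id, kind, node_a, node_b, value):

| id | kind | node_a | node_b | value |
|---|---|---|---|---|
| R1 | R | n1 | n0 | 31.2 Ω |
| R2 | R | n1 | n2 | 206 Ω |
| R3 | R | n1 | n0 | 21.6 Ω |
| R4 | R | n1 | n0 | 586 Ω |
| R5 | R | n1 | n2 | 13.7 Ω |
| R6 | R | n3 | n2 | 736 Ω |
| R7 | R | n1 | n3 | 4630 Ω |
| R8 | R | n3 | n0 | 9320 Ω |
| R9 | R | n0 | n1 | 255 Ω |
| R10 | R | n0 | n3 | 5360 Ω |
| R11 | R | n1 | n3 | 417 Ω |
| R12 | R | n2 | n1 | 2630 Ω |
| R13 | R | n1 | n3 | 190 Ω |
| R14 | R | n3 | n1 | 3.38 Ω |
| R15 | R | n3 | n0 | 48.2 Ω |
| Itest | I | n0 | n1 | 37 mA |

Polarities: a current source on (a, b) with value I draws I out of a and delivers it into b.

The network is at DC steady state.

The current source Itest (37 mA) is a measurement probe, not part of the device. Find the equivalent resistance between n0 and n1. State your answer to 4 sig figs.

R_eq = 9.647 Ω

Element admittances at DC:
  Y(R1) = 0.03205 S between n1,n0
  Y(R2) = 0.004854 S between n1,n2
  Y(R3) = 0.04630 S between n1,n0
  Y(R4) = 0.001706 S between n1,n0
  Y(R5) = 0.07299 S between n1,n2
  Y(R6) = 0.001359 S between n3,n2
  Y(R7) = 0.0002160 S between n1,n3
  Y(R8) = 0.0001073 S between n3,n0
  Y(R9) = 0.003922 S between n0,n1
  Y(R10) = 0.0001866 S between n0,n3
  Y(R11) = 0.002398 S between n1,n3
  Y(R12) = 0.0003802 S between n2,n1
  Y(R13) = 0.005263 S between n1,n3
  Y(R14) = 0.2959 S between n3,n1
  Y(R15) = 0.02075 S between n3,n0
  Itest: injects 0.037 A into n1 (from n0)
Assemble and solve the 3×3 MNA system:
  V(n1)=0.3569  V(n2)=0.3565  V(n3)=0.3339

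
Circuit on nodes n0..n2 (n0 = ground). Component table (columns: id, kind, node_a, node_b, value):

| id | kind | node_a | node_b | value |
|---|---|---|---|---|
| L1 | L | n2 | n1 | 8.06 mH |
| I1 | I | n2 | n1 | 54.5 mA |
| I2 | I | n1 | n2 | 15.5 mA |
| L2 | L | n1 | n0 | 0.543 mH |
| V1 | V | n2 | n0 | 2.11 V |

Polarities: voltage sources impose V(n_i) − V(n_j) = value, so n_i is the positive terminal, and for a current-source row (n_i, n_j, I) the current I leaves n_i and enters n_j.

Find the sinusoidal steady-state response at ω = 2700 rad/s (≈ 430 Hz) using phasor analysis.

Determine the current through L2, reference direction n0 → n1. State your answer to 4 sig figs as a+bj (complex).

-0.03654+0.09084j A

Element admittances at ω=2700 rad/s:
  Y(L1) = 0.000-0.04595j S between n2,n1
  I1: injects 0.0545 A into n1 (from n2)
  I2: injects 0.0155 A into n2 (from n1)
  Y(L2) = 0.000-0.6821j S between n1,n0
  V1: constraint V(n2)−V(n0) = 2.11
Assemble and solve the 3×3 MNA system:
  V(n1)=0.1332+0.05357j  V(n2)=2.110+0.000j
  i(V1)=-0.03654+0.09084j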